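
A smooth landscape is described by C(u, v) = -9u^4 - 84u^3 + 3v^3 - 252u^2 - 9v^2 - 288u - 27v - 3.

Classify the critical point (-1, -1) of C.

local maximum

The mixed partial ∂²C/∂u∂v is 0, so the Hessian at any point is diag(C_uu, C_vv) = diag(-36(3u^2 + 14u + 14), 18(v - 1)).
At (-1, -1): H = diag(-108, -36).
Both eigenvalues are negative, so H is negative definite: a local maximum.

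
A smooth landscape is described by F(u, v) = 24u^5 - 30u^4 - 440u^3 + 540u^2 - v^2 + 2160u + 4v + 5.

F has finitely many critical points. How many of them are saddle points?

F separates as a function of u plus a function of v, so ∇F=0 decouples.
∂F/∂u = 120(u - 3)(u - 2)(u + 1)(u + 3) = 0 at u ∈ {-3, -1, 2, 3}; ∂F/∂v = -2(v - 2) = 0 at v ∈ {2}.
The Hessian is diagonal: diag(F_uu, F_vv). Second derivatives: F_uu(-3)=-7200, F_uu(-1)=2880, F_uu(2)=-1800, F_uu(3)=2880; F_vv(2)=-2.
Saddle points occur where the two diagonal entries have opposite signs: (-1, 2), (3, 2). Count: 2.

2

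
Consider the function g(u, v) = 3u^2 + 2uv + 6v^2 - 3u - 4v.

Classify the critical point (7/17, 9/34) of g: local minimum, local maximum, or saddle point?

The Hessian of g is constant: H = [[6, 2], [2, 12]].
det(H) = 6·12 − 2² = 68.
det(H) > 0 and tr(H) = 18 > 0, so H is positive definite and the point is a local minimum.

local minimum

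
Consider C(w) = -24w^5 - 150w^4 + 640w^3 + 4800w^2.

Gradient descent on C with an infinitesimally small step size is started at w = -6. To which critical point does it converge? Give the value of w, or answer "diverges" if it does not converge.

-5

C'(w) = -120w(w - 4)(w + 4)(w + 5), so C'(-6) = -14400.
Gradient descent moves in the -C' direction, i.e. w is increasing.
The nearest critical point in that direction is w = -5, where C'' = 5400 > 0 (a local minimum). The iterate converges there.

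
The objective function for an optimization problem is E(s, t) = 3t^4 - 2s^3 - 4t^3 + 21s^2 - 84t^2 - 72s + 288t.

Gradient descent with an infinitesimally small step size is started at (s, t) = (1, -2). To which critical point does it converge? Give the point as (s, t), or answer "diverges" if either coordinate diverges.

E is separable, so gradient descent decouples: s follows -∂E/∂s, t follows -∂E/∂t.
∂E/∂s = -6(s - 4)(s - 3); at s=1 this is -36, so s increases.
∂E/∂t = 12(t - 3)(t - 2)(t + 4); at t=-2 this is 480, so t decreases.
s converges to its nearest critical value 3 (a local min of the s-part); t converges to -4. The iterate converges to (3, -4).

(3, -4)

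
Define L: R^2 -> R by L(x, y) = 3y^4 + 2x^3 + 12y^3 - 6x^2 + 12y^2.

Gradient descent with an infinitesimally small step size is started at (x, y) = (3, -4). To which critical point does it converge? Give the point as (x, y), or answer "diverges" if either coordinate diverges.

(2, -2)

L is separable, so gradient descent decouples: x follows -∂L/∂x, y follows -∂L/∂y.
∂L/∂x = 6x(x - 2); at x=3 this is 18, so x decreases.
∂L/∂y = 12y(y + 1)(y + 2); at y=-4 this is -288, so y increases.
x converges to its nearest critical value 2 (a local min of the x-part); y converges to -2. The iterate converges to (2, -2).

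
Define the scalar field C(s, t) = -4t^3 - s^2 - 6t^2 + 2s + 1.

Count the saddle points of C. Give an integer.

C separates as a function of s plus a function of t, so ∇C=0 decouples.
∂C/∂s = -2(s - 1) = 0 at s ∈ {1}; ∂C/∂t = -12t(t + 1) = 0 at t ∈ {-1, 0}.
The Hessian is diagonal: diag(C_ss, C_tt). Second derivatives: C_ss(1)=-2; C_tt(-1)=12, C_tt(0)=-12.
Saddle points occur where the two diagonal entries have opposite signs: (1, -1). Count: 1.

1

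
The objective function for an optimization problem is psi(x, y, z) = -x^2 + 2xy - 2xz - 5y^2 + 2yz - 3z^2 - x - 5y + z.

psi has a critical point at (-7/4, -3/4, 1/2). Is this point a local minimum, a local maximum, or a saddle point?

The Hessian is constant: H = [[-2, 2, -2], [2, -10, 2], [-2, 2, -6]].
Leading principal minors: Δ₁ = -2, Δ₂ = 16, Δ₃ = -64.
The minors alternate sign starting negative (−, +, −), so H is negative definite: a local maximum.

local maximum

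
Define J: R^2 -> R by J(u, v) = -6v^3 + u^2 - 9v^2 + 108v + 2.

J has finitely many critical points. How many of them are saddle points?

J separates as a function of u plus a function of v, so ∇J=0 decouples.
∂J/∂u = 2u = 0 at u ∈ {0}; ∂J/∂v = -18(v - 2)(v + 3) = 0 at v ∈ {-3, 2}.
The Hessian is diagonal: diag(J_uu, J_vv). Second derivatives: J_uu(0)=2; J_vv(-3)=90, J_vv(2)=-90.
Saddle points occur where the two diagonal entries have opposite signs: (0, 2). Count: 1.

1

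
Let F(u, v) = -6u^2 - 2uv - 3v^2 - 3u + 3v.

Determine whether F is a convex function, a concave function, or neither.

concave

F is quadratic, so its Hessian is the constant matrix H = [[-12, -2], [-2, -6]].
det(H) = 68, tr(H) = -18.
det(H) > 0 and tr(H) < 0, so H is negative definite everywhere: concave.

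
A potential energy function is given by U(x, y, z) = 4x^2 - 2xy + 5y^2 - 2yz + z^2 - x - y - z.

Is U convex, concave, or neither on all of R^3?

U is quadratic, so its Hessian is the constant matrix H = [[8, -2, 0], [-2, 10, -2], [0, -2, 2]].
Leading principal minors: 8, 76, 120.
All positive ⇒ H ≻ 0 ⇒ convex.

convex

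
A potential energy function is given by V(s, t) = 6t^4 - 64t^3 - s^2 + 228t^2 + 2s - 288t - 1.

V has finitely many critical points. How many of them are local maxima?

V separates as a function of s plus a function of t, so ∇V=0 decouples.
∂V/∂s = -2(s - 1) = 0 at s ∈ {1}; ∂V/∂t = 24(t - 4)(t - 3)(t - 1) = 0 at t ∈ {1, 3, 4}.
The Hessian is diagonal: diag(V_ss, V_tt). Second derivatives: V_ss(1)=-2; V_tt(1)=144, V_tt(3)=-48, V_tt(4)=72.
Local maxima occur where both diagonal entries negative: (1, 3). Count: 1.

1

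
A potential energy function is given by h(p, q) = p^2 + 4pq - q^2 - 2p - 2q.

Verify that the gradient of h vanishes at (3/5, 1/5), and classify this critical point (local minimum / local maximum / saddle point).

∇h = (2p + 4q - 2, 4p - 2q - 2); substituting (3/5, 1/5) gives ∇h = (0, 0), so (3/5, 1/5) is indeed a critical point.
The Hessian of h is constant: H = [[2, 4], [4, -2]].
det(H) = 2·(-2) − 4² = -20.
Since det(H) < 0, H is indefinite and the critical point is a saddle point.

saddle point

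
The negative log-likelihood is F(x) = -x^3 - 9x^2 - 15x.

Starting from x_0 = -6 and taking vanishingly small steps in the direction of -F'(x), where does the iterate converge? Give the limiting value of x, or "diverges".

-5

F'(x) = -3(x + 1)(x + 5), so F'(-6) = -15.
Gradient descent moves in the -F' direction, i.e. x is increasing.
The nearest critical point in that direction is x = -5, where F'' = 12 > 0 (a local minimum). The iterate converges there.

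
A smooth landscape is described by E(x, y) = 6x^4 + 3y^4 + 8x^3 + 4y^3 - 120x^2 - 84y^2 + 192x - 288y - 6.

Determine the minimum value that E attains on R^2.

-3142

E(x,y) separates as P(x) + Q(y) − 6, so its minimum is min P + min Q − 6.
P'(x) = 24(x - 2)(x - 1)(x + 4) vanishes at x ∈ {-4, 1, 2}; Q'(y) = 12(y - 4)(y + 2)(y + 3) vanishes at y ∈ {-3, -2, 4}.
Local minima of P (where P''>0): P(-4)=-1664, P(2)=64. Local minima of Q: Q(-3)=243, Q(4)=-1472.
So the global minimum of E is P(-4) + Q(4) − 6 = -1664 − 1472 − 6 = -3142, attained at (-4, 4).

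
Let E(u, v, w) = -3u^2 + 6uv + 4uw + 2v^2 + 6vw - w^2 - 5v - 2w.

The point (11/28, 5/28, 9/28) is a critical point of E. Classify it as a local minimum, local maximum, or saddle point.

saddle point

The Hessian is constant: H = [[-6, 6, 4], [6, 4, 6], [4, 6, -2]].
Leading principal minors: Δ₁ = -6, Δ₂ = -60, Δ₃ = 560.
The minors fit neither the all-positive nor the alternating-sign pattern, so H is indefinite: a saddle point.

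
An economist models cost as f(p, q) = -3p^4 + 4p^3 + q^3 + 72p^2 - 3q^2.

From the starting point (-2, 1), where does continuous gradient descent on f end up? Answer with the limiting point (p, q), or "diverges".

(0, 2)

f is separable, so gradient descent decouples: p follows -∂f/∂p, q follows -∂f/∂q.
∂f/∂p = -12p(p - 4)(p + 3); at p=-2 this is -144, so p increases.
∂f/∂q = 3q(q - 2); at q=1 this is -3, so q increases.
p converges to its nearest critical value 0 (a local min of the p-part); q converges to 2. The iterate converges to (0, 2).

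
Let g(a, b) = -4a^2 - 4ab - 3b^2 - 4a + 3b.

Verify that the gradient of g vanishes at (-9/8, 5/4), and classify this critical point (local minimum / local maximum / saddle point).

∇g = (-8a - 4b - 4, -4a - 6b + 3); substituting (-9/8, 5/4) gives ∇g = (0, 0), so (-9/8, 5/4) is indeed a critical point.
The Hessian of g is constant: H = [[-8, -4], [-4, -6]].
det(H) = (-8)·(-6) − (-4)² = 32.
det(H) > 0 and tr(H) = -14 < 0, so H is negative definite and the point is a local maximum.

local maximum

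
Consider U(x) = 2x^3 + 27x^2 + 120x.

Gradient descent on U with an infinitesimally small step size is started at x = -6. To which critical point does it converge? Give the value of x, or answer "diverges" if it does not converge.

U'(x) = 6(x + 4)(x + 5), so U'(-6) = 12.
Gradient descent moves in the -U' direction, i.e. x is decreasing.
There is no critical point below x=-6, and U' keeps the same sign, so the iterate runs off to −∞.

diverges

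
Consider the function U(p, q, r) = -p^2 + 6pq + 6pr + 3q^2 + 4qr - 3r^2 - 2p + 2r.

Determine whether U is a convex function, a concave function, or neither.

neither

U is quadratic, so its Hessian is the constant matrix H = [[-2, 6, 6], [6, 6, 4], [6, 4, -6]].
Leading principal minors: -2, -48, 392.
Neither pattern holds ⇒ H is indefinite ⇒ neither convex nor concave.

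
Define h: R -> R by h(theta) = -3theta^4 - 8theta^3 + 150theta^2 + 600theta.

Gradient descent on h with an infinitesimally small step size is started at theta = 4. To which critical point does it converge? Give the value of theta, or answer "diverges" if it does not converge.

h'(theta) = -12(theta - 5)(theta + 2)(theta + 5), so h'(4) = 648.
Gradient descent moves in the -h' direction, i.e. theta is decreasing.
The nearest critical point in that direction is theta = -2, where h'' = 252 > 0 (a local minimum). The iterate converges there.

-2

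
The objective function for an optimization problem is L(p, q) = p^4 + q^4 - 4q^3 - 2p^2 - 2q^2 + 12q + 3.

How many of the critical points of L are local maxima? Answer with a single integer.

L separates as a function of p plus a function of q, so ∇L=0 decouples.
∂L/∂p = 4p(p - 1)(p + 1) = 0 at p ∈ {-1, 0, 1}; ∂L/∂q = 4(q - 3)(q - 1)(q + 1) = 0 at q ∈ {-1, 1, 3}.
The Hessian is diagonal: diag(L_pp, L_qq). Second derivatives: L_pp(-1)=8, L_pp(0)=-4, L_pp(1)=8; L_qq(-1)=32, L_qq(1)=-16, L_qq(3)=32.
Local maxima occur where both diagonal entries negative: (0, 1). Count: 1.

1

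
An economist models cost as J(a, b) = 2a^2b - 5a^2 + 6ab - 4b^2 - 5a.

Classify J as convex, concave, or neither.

The term 2a^2b is cubic, so the Hessian is not constant.
∂²J/∂a² = 4b - 10, which takes both signs as b varies (negative for sufficiently negative b). A diagonal entry of the Hessian changing sign means the Hessian is neither positive- nor negative-semidefinite on all of R^2.

neither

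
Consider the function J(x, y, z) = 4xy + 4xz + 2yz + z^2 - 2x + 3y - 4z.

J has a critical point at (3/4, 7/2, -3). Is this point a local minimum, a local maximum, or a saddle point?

saddle point

The Hessian is constant: H = [[0, 4, 4], [4, 0, 2], [4, 2, 2]].
Leading principal minors: Δ₁ = 0, Δ₂ = -16, Δ₃ = 32.
The minors fit neither the all-positive nor the alternating-sign pattern, so H is indefinite: a saddle point.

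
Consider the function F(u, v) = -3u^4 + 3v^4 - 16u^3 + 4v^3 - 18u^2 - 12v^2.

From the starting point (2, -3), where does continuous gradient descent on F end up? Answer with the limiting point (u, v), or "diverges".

diverges

F is separable, so gradient descent decouples: u follows -∂F/∂u, v follows -∂F/∂v.
∂F/∂u = -12u(u + 1)(u + 3); at u=2 this is -360, so u increases.
∂F/∂v = 12v(v - 1)(v + 2); at v=-3 this is -144, so v increases.
The u-coordinate has no critical point in that direction and runs off to infinity.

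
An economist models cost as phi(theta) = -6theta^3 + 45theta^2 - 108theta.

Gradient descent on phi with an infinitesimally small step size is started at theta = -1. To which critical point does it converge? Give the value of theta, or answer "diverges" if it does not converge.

2

phi'(theta) = -18(theta - 3)(theta - 2), so phi'(-1) = -216.
Gradient descent moves in the -phi' direction, i.e. theta is increasing.
The nearest critical point in that direction is theta = 2, where phi'' = 18 > 0 (a local minimum). The iterate converges there.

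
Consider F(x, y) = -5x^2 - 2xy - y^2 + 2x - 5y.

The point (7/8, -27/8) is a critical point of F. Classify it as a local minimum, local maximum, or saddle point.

local maximum

The Hessian of F is constant: H = [[-10, -2], [-2, -2]].
det(H) = (-10)·(-2) − (-2)² = 16.
det(H) > 0 and tr(H) = -12 < 0, so H is negative definite and the point is a local maximum.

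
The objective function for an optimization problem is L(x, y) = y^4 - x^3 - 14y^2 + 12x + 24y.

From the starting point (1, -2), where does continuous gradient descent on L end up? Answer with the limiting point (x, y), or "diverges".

L is separable, so gradient descent decouples: x follows -∂L/∂x, y follows -∂L/∂y.
∂L/∂x = -3(x - 2)(x + 2); at x=1 this is 9, so x decreases.
∂L/∂y = 4(y - 2)(y - 1)(y + 3); at y=-2 this is 48, so y decreases.
x converges to its nearest critical value -2 (a local min of the x-part); y converges to -3. The iterate converges to (-2, -3).

(-2, -3)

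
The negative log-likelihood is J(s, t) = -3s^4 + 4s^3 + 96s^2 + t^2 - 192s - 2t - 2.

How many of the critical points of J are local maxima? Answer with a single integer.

0

J separates as a function of s plus a function of t, so ∇J=0 decouples.
∂J/∂s = -12(s - 4)(s - 1)(s + 4) = 0 at s ∈ {-4, 1, 4}; ∂J/∂t = 2(t - 1) = 0 at t ∈ {1}.
The Hessian is diagonal: diag(J_ss, J_tt). Second derivatives: J_ss(-4)=-480, J_ss(1)=180, J_ss(4)=-288; J_tt(1)=2.
Local maxima occur where both diagonal entries negative: none. Count: 0.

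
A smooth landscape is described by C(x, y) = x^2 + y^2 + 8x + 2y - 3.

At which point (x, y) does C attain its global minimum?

(-4, -1)

C(x,y) separates as P(x) + Q(y) − 3, so its minimum is min P + min Q − 3.
P'(x) = 2x + 8 vanishes at x ∈ {-4}; Q'(y) = 2y + 2 vanishes at y ∈ {-1}.
Local minima of P (where P''>0): P(-4)=-16. Local minima of Q: Q(-1)=-1.
So the global minimum of C is P(-4) + Q(-1) − 3 = -16 − 1 − 3 = -20, attained at (-4, -1).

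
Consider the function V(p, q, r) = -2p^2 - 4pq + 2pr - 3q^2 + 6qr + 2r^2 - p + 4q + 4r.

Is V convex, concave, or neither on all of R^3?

neither

V is quadratic, so its Hessian is the constant matrix H = [[-4, -4, 2], [-4, -6, 6], [2, 6, 4]].
Leading principal minors: -4, 8, 104.
Neither pattern holds ⇒ H is indefinite ⇒ neither convex nor concave.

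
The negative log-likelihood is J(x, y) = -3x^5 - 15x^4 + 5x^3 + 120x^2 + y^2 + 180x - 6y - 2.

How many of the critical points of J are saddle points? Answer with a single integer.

J separates as a function of x plus a function of y, so ∇J=0 decouples.
∂J/∂x = -15(x - 2)(x + 1)(x + 2)(x + 3) = 0 at x ∈ {-3, -2, -1, 2}; ∂J/∂y = 2(y - 3) = 0 at y ∈ {3}.
The Hessian is diagonal: diag(J_xx, J_yy). Second derivatives: J_xx(-3)=150, J_xx(-2)=-60, J_xx(-1)=90, J_xx(2)=-900; J_yy(3)=2.
Saddle points occur where the two diagonal entries have opposite signs: (-2, 3), (2, 3). Count: 2.

2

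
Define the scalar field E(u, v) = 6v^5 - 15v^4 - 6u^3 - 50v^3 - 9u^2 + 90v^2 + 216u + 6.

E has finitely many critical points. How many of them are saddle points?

4

E separates as a function of u plus a function of v, so ∇E=0 decouples.
∂E/∂u = -18(u - 3)(u + 4) = 0 at u ∈ {-4, 3}; ∂E/∂v = 30v(v - 3)(v - 1)(v + 2) = 0 at v ∈ {-2, 0, 1, 3}.
The Hessian is diagonal: diag(E_uu, E_vv). Second derivatives: E_uu(-4)=126, E_uu(3)=-126; E_vv(-2)=-900, E_vv(0)=180, E_vv(1)=-180, E_vv(3)=900.
Saddle points occur where the two diagonal entries have opposite signs: (-4, -2), (-4, 1), (3, 0), (3, 3). Count: 4.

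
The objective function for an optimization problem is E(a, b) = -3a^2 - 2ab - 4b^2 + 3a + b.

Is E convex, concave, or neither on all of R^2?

E is quadratic, so its Hessian is the constant matrix H = [[-6, -2], [-2, -8]].
det(H) = 44, tr(H) = -14.
det(H) > 0 and tr(H) < 0, so H is negative definite everywhere: concave.

concave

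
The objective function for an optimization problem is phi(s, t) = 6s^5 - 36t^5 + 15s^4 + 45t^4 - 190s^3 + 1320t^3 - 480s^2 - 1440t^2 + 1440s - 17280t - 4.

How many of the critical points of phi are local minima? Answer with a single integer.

phi separates as a function of s plus a function of t, so ∇phi=0 decouples.
∂phi/∂s = 30(s - 4)(s - 1)(s + 3)(s + 4) = 0 at s ∈ {-4, -3, 1, 4}; ∂phi/∂t = -180(t - 4)(t - 3)(t + 2)(t + 4) = 0 at t ∈ {-4, -2, 3, 4}.
The Hessian is diagonal: diag(phi_ss, phi_tt). Second derivatives: phi_ss(-4)=-1200, phi_ss(-3)=840, phi_ss(1)=-1800, phi_ss(4)=5040; phi_tt(-4)=20160, phi_tt(-2)=-10800, phi_tt(3)=6300, phi_tt(4)=-8640.
Local minima occur where both diagonal entries positive: (-3, -4), (-3, 3), (4, -4), (4, 3). Count: 4.

4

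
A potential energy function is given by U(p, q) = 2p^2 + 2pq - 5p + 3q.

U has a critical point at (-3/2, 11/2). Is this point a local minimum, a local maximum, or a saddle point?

The Hessian of U is constant: H = [[4, 2], [2, 0]].
det(H) = 4·0 − 2² = -4.
Since det(H) < 0, H is indefinite and the critical point is a saddle point.

saddle point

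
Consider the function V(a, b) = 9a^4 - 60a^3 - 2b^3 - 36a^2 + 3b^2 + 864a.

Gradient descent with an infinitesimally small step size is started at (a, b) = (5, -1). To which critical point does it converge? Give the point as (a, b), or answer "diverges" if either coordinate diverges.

(4, 0)

V is separable, so gradient descent decouples: a follows -∂V/∂a, b follows -∂V/∂b.
∂V/∂a = 36(a - 4)(a - 3)(a + 2); at a=5 this is 504, so a decreases.
∂V/∂b = -6b(b - 1); at b=-1 this is -12, so b increases.
a converges to its nearest critical value 4 (a local min of the a-part); b converges to 0. The iterate converges to (4, 0).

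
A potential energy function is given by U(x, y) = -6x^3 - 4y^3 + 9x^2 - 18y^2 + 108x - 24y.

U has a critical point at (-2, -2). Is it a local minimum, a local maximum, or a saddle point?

The mixed partial ∂²U/∂x∂y is 0, so the Hessian at any point is diag(U_xx, U_yy) = diag(18(-2x + 1), -12(2y + 3)).
At (-2, -2): H = diag(90, 12).
Both eigenvalues are positive, so H is positive definite: a local minimum.

local minimum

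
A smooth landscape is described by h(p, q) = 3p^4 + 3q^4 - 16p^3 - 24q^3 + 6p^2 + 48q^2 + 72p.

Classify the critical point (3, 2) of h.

saddle point

The mixed partial ∂²h/∂p∂q is 0, so the Hessian at any point is diag(h_pp, h_qq) = diag(12(3p^2 - 8p + 1), 12(3q^2 - 12q + 8)).
At (3, 2): H = diag(48, -48).
The eigenvalues have opposite signs, so H is indefinite: a saddle point.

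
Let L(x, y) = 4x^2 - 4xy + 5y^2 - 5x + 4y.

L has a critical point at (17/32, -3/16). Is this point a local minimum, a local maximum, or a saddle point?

The Hessian of L is constant: H = [[8, -4], [-4, 10]].
det(H) = 8·10 − (-4)² = 64.
det(H) > 0 and tr(H) = 18 > 0, so H is positive definite and the point is a local minimum.

local minimum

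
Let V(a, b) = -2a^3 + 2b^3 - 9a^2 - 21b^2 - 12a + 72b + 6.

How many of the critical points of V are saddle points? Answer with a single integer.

V separates as a function of a plus a function of b, so ∇V=0 decouples.
∂V/∂a = -6(a + 1)(a + 2) = 0 at a ∈ {-2, -1}; ∂V/∂b = 6(b - 4)(b - 3) = 0 at b ∈ {3, 4}.
The Hessian is diagonal: diag(V_aa, V_bb). Second derivatives: V_aa(-2)=6, V_aa(-1)=-6; V_bb(3)=-6, V_bb(4)=6.
Saddle points occur where the two diagonal entries have opposite signs: (-2, 3), (-1, 4). Count: 2.

2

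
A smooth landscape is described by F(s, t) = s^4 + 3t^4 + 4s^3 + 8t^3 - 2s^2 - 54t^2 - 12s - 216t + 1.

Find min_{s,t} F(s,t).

-683

F(s,t) separates as P(s) + Q(t) + 1, so its minimum is min P + min Q + 1.
P'(s) = 4(s - 1)(s + 1)(s + 3) vanishes at s ∈ {-3, -1, 1}; Q'(t) = 12(t - 3)(t + 2)(t + 3) vanishes at t ∈ {-3, -2, 3}.
Local minima of P (where P''>0): P(-3)=-9, P(1)=-9. Local minima of Q: Q(-3)=189, Q(3)=-675.
So the global minimum of F is P(-3) + Q(3) + 1 = -9 − 675 + 1 = -683, attained at (-3, 3).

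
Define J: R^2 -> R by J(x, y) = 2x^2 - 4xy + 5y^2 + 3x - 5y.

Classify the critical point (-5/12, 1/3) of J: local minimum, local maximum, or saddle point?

The Hessian of J is constant: H = [[4, -4], [-4, 10]].
det(H) = 4·10 − (-4)² = 24.
det(H) > 0 and tr(H) = 14 > 0, so H is positive definite and the point is a local minimum.

local minimum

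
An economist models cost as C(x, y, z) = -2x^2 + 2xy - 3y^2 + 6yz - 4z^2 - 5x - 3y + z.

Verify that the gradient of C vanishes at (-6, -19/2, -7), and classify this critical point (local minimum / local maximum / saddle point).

local maximum

∇C = (-4x + 2y - 5, 2x - 6y + 6z - 3, 6y - 8z + 1); substituting (-6, -19/2, -7) gives ∇C = (0, 0, 0), so (-6, -19/2, -7) is indeed a critical point.
The Hessian is constant: H = [[-4, 2, 0], [2, -6, 6], [0, 6, -8]].
Leading principal minors: Δ₁ = -4, Δ₂ = 20, Δ₃ = -16.
The minors alternate sign starting negative (−, +, −), so H is negative definite: a local maximum.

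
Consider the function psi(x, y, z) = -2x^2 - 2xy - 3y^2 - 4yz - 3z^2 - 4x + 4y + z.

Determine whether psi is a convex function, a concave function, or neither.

psi is quadratic, so its Hessian is the constant matrix H = [[-4, -2, 0], [-2, -6, -4], [0, -4, -6]].
Leading principal minors: -4, 20, -56.
Signs alternate −, +, − ⇒ H ≺ 0 ⇒ concave.

concave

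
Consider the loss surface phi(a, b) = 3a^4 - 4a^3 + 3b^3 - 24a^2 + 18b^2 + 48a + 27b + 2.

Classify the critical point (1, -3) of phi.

local maximum

The mixed partial ∂²phi/∂a∂b is 0, so the Hessian at any point is diag(phi_aa, phi_bb) = diag(12(3a^2 - 2a - 4), 18(b + 2)).
At (1, -3): H = diag(-36, -18).
Both eigenvalues are negative, so H is negative definite: a local maximum.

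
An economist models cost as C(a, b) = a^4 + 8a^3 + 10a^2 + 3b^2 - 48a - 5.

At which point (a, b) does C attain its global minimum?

C(a,b) separates as P(a) + Q(b) − 5, so its minimum is min P + min Q − 5.
P'(a) = 4(a - 1)(a + 3)(a + 4) vanishes at a ∈ {-4, -3, 1}; Q'(b) = 6b vanishes at b ∈ {0}.
Local minima of P (where P''>0): P(-4)=96, P(1)=-29. Local minima of Q: Q(0)=0.
So the global minimum of C is P(1) + Q(0) − 5 = -29 + 0 − 5 = -34, attained at (1, 0).

(1, 0)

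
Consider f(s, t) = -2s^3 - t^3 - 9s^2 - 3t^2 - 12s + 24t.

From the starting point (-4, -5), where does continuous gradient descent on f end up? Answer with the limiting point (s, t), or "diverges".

f is separable, so gradient descent decouples: s follows -∂f/∂s, t follows -∂f/∂t.
∂f/∂s = -6(s + 1)(s + 2); at s=-4 this is -36, so s increases.
∂f/∂t = -3(t - 2)(t + 4); at t=-5 this is -21, so t increases.
s converges to its nearest critical value -2 (a local min of the s-part); t converges to -4. The iterate converges to (-2, -4).

(-2, -4)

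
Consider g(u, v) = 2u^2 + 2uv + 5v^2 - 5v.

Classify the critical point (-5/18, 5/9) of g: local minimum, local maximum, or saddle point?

The Hessian of g is constant: H = [[4, 2], [2, 10]].
det(H) = 4·10 − 2² = 36.
det(H) > 0 and tr(H) = 14 > 0, so H is positive definite and the point is a local minimum.

local minimum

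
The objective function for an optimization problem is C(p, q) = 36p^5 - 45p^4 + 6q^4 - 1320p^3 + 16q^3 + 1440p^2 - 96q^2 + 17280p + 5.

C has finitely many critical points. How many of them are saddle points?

6

C separates as a function of p plus a function of q, so ∇C=0 decouples.
∂C/∂p = 180(p - 4)(p - 3)(p + 2)(p + 4) = 0 at p ∈ {-4, -2, 3, 4}; ∂C/∂q = 24q(q - 2)(q + 4) = 0 at q ∈ {-4, 0, 2}.
The Hessian is diagonal: diag(C_pp, C_qq). Second derivatives: C_pp(-4)=-20160, C_pp(-2)=10800, C_pp(3)=-6300, C_pp(4)=8640; C_qq(-4)=576, C_qq(0)=-192, C_qq(2)=288.
Saddle points occur where the two diagonal entries have opposite signs: (-4, -4), (-4, 2), (-2, 0), (3, -4), (3, 2), (4, 0). Count: 6.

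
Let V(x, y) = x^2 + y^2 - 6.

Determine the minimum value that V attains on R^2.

-6

V(x,y) separates as P(x) + Q(y) − 6, so its minimum is min P + min Q − 6.
P'(x) = 2x vanishes at x ∈ {0}; Q'(y) = 2y vanishes at y ∈ {0}.
Local minima of P (where P''>0): P(0)=0. Local minima of Q: Q(0)=0.
So the global minimum of V is P(0) + Q(0) − 6 = 0 + 0 − 6 = -6, attained at (0, 0).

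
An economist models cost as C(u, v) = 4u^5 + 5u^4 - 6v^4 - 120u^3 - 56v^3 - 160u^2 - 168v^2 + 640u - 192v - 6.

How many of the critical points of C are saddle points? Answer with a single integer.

6

C separates as a function of u plus a function of v, so ∇C=0 decouples.
∂C/∂u = 20(u - 4)(u - 1)(u + 2)(u + 4) = 0 at u ∈ {-4, -2, 1, 4}; ∂C/∂v = -24(v + 1)(v + 2)(v + 4) = 0 at v ∈ {-4, -2, -1}.
The Hessian is diagonal: diag(C_uu, C_vv). Second derivatives: C_uu(-4)=-1600, C_uu(-2)=720, C_uu(1)=-900, C_uu(4)=2880; C_vv(-4)=-144, C_vv(-2)=48, C_vv(-1)=-72.
Saddle points occur where the two diagonal entries have opposite signs: (-4, -2), (-2, -4), (-2, -1), (1, -2), (4, -4), (4, -1). Count: 6.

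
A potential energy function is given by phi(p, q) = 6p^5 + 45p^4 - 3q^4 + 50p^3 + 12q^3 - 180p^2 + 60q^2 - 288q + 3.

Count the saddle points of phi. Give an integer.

6

phi separates as a function of p plus a function of q, so ∇phi=0 decouples.
∂phi/∂p = 30p(p - 1)(p + 3)(p + 4) = 0 at p ∈ {-4, -3, 0, 1}; ∂phi/∂q = -12(q - 4)(q - 2)(q + 3) = 0 at q ∈ {-3, 2, 4}.
The Hessian is diagonal: diag(phi_pp, phi_qq). Second derivatives: phi_pp(-4)=-600, phi_pp(-3)=360, phi_pp(0)=-360, phi_pp(1)=600; phi_qq(-3)=-420, phi_qq(2)=120, phi_qq(4)=-168.
Saddle points occur where the two diagonal entries have opposite signs: (-4, 2), (-3, -3), (-3, 4), (0, 2), (1, -3), (1, 4). Count: 6.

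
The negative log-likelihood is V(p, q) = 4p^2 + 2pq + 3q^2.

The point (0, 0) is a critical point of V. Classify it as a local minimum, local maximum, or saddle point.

The Hessian of V is constant: H = [[8, 2], [2, 6]].
det(H) = 8·6 − 2² = 44.
det(H) > 0 and tr(H) = 14 > 0, so H is positive definite and the point is a local minimum.

local minimum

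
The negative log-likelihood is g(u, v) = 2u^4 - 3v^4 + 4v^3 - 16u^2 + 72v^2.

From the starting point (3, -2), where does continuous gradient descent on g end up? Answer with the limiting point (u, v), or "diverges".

(2, 0)

g is separable, so gradient descent decouples: u follows -∂g/∂u, v follows -∂g/∂v.
∂g/∂u = 8u(u - 2)(u + 2); at u=3 this is 120, so u decreases.
∂g/∂v = -12v(v - 4)(v + 3); at v=-2 this is -144, so v increases.
u converges to its nearest critical value 2 (a local min of the u-part); v converges to 0. The iterate converges to (2, 0).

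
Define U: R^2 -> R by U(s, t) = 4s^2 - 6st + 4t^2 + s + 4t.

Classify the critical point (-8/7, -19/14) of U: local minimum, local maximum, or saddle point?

local minimum

The Hessian of U is constant: H = [[8, -6], [-6, 8]].
det(H) = 8·8 − (-6)² = 28.
det(H) > 0 and tr(H) = 16 > 0, so H is positive definite and the point is a local minimum.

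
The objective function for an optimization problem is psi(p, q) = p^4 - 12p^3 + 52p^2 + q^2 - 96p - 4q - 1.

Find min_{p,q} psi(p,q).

psi(p,q) separates as A(p) + B(q) − 1, so its minimum is min A + min B − 1.
A'(p) = 4(p - 4)(p - 3)(p - 2) vanishes at p ∈ {2, 3, 4}; B'(q) = 2q - 4 vanishes at q ∈ {2}.
Local minima of A (where A''>0): A(2)=-64, A(4)=-64. Local minima of B: B(2)=-4.
So the global minimum of psi is A(2) + B(2) − 1 = -64 − 4 − 1 = -69, attained at (2, 2).

-69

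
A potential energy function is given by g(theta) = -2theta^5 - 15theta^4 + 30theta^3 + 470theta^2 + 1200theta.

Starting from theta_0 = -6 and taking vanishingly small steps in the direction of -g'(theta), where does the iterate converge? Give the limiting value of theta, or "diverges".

-5

g'(theta) = -10(theta - 4)(theta + 2)(theta + 3)(theta + 5), so g'(-6) = -1200.
Gradient descent moves in the -g' direction, i.e. theta is increasing.
The nearest critical point in that direction is theta = -5, where g'' = 540 > 0 (a local minimum). The iterate converges there.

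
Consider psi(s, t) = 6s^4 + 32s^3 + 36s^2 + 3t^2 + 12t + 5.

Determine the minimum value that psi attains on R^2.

psi(s,t) separates as P(s) + Q(t) + 5, so its minimum is min P + min Q + 5.
P'(s) = 24s(s + 1)(s + 3) vanishes at s ∈ {-3, -1, 0}; Q'(t) = 6(t + 2) vanishes at t ∈ {-2}.
Local minima of P (where P''>0): P(-3)=-54, P(0)=0. Local minima of Q: Q(-2)=-12.
So the global minimum of psi is P(-3) + Q(-2) + 5 = -54 − 12 + 5 = -61, attained at (-3, -2).

-61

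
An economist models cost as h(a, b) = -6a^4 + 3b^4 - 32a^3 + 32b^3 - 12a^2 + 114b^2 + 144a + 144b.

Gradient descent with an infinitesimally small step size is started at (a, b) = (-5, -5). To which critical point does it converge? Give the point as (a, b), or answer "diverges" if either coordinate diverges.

h is separable, so gradient descent decouples: a follows -∂h/∂a, b follows -∂h/∂b.
∂h/∂a = -24(a - 1)(a + 2)(a + 3); at a=-5 this is 864, so a decreases.
∂h/∂b = 12(b + 1)(b + 3)(b + 4); at b=-5 this is -96, so b increases.
The a-coordinate has no critical point in that direction and runs off to infinity.

diverges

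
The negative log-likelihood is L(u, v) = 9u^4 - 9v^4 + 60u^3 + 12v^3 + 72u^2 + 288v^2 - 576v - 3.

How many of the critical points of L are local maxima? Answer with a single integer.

L separates as a function of u plus a function of v, so ∇L=0 decouples.
∂L/∂u = 36u(u + 1)(u + 4) = 0 at u ∈ {-4, -1, 0}; ∂L/∂v = -36(v - 4)(v - 1)(v + 4) = 0 at v ∈ {-4, 1, 4}.
The Hessian is diagonal: diag(L_uu, L_vv). Second derivatives: L_uu(-4)=432, L_uu(-1)=-108, L_uu(0)=144; L_vv(-4)=-1440, L_vv(1)=540, L_vv(4)=-864.
Local maxima occur where both diagonal entries negative: (-1, -4), (-1, 4). Count: 2.

2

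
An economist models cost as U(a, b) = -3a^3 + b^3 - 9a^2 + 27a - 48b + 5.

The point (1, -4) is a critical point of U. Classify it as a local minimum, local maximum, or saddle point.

local maximum

The mixed partial ∂²U/∂a∂b is 0, so the Hessian at any point is diag(U_aa, U_bb) = diag(-18(a + 1), 6b).
At (1, -4): H = diag(-36, -24).
Both eigenvalues are negative, so H is negative definite: a local maximum.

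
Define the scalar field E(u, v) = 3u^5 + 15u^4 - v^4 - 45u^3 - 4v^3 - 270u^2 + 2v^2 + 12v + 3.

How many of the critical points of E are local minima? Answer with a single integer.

2

E separates as a function of u plus a function of v, so ∇E=0 decouples.
∂E/∂u = 15u(u - 3)(u + 3)(u + 4) = 0 at u ∈ {-4, -3, 0, 3}; ∂E/∂v = -4(v - 1)(v + 1)(v + 3) = 0 at v ∈ {-3, -1, 1}.
The Hessian is diagonal: diag(E_uu, E_vv). Second derivatives: E_uu(-4)=-420, E_uu(-3)=270, E_uu(0)=-540, E_uu(3)=1890; E_vv(-3)=-32, E_vv(-1)=16, E_vv(1)=-32.
Local minima occur where both diagonal entries positive: (-3, -1), (3, -1). Count: 2.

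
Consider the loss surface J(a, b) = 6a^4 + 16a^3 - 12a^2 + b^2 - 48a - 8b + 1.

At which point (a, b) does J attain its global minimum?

(1, 4)

J(a,b) separates as P(a) + Q(b) + 1, so its minimum is min P + min Q + 1.
P'(a) = 24(a - 1)(a + 1)(a + 2) vanishes at a ∈ {-2, -1, 1}; Q'(b) = 2b - 8 vanishes at b ∈ {4}.
Local minima of P (where P''>0): P(-2)=16, P(1)=-38. Local minima of Q: Q(4)=-16.
So the global minimum of J is P(1) + Q(4) + 1 = -38 − 16 + 1 = -53, attained at (1, 4).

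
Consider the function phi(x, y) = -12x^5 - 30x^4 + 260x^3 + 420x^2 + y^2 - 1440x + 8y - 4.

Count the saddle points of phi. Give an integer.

phi separates as a function of x plus a function of y, so ∇phi=0 decouples.
∂phi/∂x = -60(x - 3)(x - 1)(x + 2)(x + 4) = 0 at x ∈ {-4, -2, 1, 3}; ∂phi/∂y = 2(y + 4) = 0 at y ∈ {-4}.
The Hessian is diagonal: diag(phi_xx, phi_yy). Second derivatives: phi_xx(-4)=4200, phi_xx(-2)=-1800, phi_xx(1)=1800, phi_xx(3)=-4200; phi_yy(-4)=2.
Saddle points occur where the two diagonal entries have opposite signs: (-2, -4), (3, -4). Count: 2.

2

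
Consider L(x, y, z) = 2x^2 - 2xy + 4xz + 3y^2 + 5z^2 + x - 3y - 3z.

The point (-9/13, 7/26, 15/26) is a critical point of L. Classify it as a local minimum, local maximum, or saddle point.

local minimum

The Hessian is constant: H = [[4, -2, 4], [-2, 6, 0], [4, 0, 10]].
Leading principal minors: Δ₁ = 4, Δ₂ = 20, Δ₃ = 104.
All leading minors are positive, so H is positive definite: a local minimum.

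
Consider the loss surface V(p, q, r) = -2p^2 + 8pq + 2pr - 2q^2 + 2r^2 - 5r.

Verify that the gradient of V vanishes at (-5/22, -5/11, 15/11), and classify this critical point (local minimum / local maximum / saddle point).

saddle point

∇V = (-4p + 8q + 2r, 8p - 4q, 2p + 4r - 5); substituting (-5/22, -5/11, 15/11) gives ∇V = (0, 0, 0), so (-5/22, -5/11, 15/11) is indeed a critical point.
The Hessian is constant: H = [[-4, 8, 2], [8, -4, 0], [2, 0, 4]].
Leading principal minors: Δ₁ = -4, Δ₂ = -48, Δ₃ = -176.
The minors fit neither the all-positive nor the alternating-sign pattern, so H is indefinite: a saddle point.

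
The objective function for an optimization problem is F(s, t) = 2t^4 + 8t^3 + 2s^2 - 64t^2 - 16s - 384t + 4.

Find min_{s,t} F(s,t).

-1564

F(s,t) separates as P(s) + Q(t) + 4, so its minimum is min P + min Q + 4.
P'(s) = 4s - 16 vanishes at s ∈ {4}; Q'(t) = 8(t - 4)(t + 3)(t + 4) vanishes at t ∈ {-4, -3, 4}.
Local minima of P (where P''>0): P(4)=-32. Local minima of Q: Q(-4)=512, Q(4)=-1536.
So the global minimum of F is P(4) + Q(4) + 4 = -32 − 1536 + 4 = -1564, attained at (4, 4).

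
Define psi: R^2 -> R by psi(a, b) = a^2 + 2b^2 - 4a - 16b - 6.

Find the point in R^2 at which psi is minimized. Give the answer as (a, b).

(2, 4)

psi(a,b) separates as P(a) + Q(b) − 6, so its minimum is min P + min Q − 6.
P'(a) = 2a - 4 vanishes at a ∈ {2}; Q'(b) = 4b - 16 vanishes at b ∈ {4}.
Local minima of P (where P''>0): P(2)=-4. Local minima of Q: Q(4)=-32.
So the global minimum of psi is P(2) + Q(4) − 6 = -4 − 32 − 6 = -42, attained at (2, 4).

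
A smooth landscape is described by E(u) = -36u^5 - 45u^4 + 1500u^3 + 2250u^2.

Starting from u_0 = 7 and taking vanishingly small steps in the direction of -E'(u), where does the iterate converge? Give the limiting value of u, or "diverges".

diverges

E'(u) = -180u(u - 5)(u + 1)(u + 5), so E'(7) = -241920.
Gradient descent moves in the -E' direction, i.e. u is increasing.
There is no critical point above u=7, and E' keeps the same sign, so the iterate runs off to +∞.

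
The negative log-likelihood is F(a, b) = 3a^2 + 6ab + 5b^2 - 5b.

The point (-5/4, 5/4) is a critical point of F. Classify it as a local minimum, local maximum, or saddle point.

The Hessian of F is constant: H = [[6, 6], [6, 10]].
det(H) = 6·10 − 6² = 24.
det(H) > 0 and tr(H) = 16 > 0, so H is positive definite and the point is a local minimum.

local minimum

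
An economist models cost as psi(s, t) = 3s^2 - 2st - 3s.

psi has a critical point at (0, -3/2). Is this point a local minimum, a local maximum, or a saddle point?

saddle point

The Hessian of psi is constant: H = [[6, -2], [-2, 0]].
det(H) = 6·0 − (-2)² = -4.
Since det(H) < 0, H is indefinite and the critical point is a saddle point.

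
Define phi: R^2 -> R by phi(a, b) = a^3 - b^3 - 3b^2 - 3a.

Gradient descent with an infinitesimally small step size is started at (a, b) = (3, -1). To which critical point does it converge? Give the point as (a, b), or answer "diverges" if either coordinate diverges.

(1, -2)

phi is separable, so gradient descent decouples: a follows -∂phi/∂a, b follows -∂phi/∂b.
∂phi/∂a = 3(a - 1)(a + 1); at a=3 this is 24, so a decreases.
∂phi/∂b = -3b(b + 2); at b=-1 this is 3, so b decreases.
a converges to its nearest critical value 1 (a local min of the a-part); b converges to -2. The iterate converges to (1, -2).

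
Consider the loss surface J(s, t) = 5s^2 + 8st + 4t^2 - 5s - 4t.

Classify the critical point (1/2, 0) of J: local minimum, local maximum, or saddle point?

The Hessian of J is constant: H = [[10, 8], [8, 8]].
det(H) = 10·8 − 8² = 16.
det(H) > 0 and tr(H) = 18 > 0, so H is positive definite and the point is a local minimum.

local minimum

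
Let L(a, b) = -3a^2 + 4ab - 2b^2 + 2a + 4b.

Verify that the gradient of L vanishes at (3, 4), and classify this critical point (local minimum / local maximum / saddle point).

local maximum

∇L = (-6a + 4b + 2, 4a - 4b + 4); substituting (3, 4) gives ∇L = (0, 0), so (3, 4) is indeed a critical point.
The Hessian of L is constant: H = [[-6, 4], [4, -4]].
det(H) = (-6)·(-4) − 4² = 8.
det(H) > 0 and tr(H) = -10 < 0, so H is negative definite and the point is a local maximum.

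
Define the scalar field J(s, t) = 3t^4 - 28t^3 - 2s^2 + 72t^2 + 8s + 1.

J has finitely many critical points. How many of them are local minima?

J separates as a function of s plus a function of t, so ∇J=0 decouples.
∂J/∂s = -4(s - 2) = 0 at s ∈ {2}; ∂J/∂t = 12t(t - 4)(t - 3) = 0 at t ∈ {0, 3, 4}.
The Hessian is diagonal: diag(J_ss, J_tt). Second derivatives: J_ss(2)=-4; J_tt(0)=144, J_tt(3)=-36, J_tt(4)=48.
Local minima occur where both diagonal entries positive: none. Count: 0.

0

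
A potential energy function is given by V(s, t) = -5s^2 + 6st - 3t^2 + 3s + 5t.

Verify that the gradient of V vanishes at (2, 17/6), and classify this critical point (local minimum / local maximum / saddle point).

local maximum

∇V = (-10s + 6t + 3, 6s - 6t + 5); substituting (2, 17/6) gives ∇V = (0, 0), so (2, 17/6) is indeed a critical point.
The Hessian of V is constant: H = [[-10, 6], [6, -6]].
det(H) = (-10)·(-6) − 6² = 24.
det(H) > 0 and tr(H) = -16 < 0, so H is negative definite and the point is a local maximum.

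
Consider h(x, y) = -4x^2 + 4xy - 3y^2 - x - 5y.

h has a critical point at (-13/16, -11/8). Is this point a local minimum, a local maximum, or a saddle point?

The Hessian of h is constant: H = [[-8, 4], [4, -6]].
det(H) = (-8)·(-6) − 4² = 32.
det(H) > 0 and tr(H) = -14 < 0, so H is negative definite and the point is a local maximum.

local maximum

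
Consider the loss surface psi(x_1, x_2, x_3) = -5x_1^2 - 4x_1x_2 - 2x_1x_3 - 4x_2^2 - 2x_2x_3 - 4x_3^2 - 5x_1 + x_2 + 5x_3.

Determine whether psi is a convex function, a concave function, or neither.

concave

psi is quadratic, so its Hessian is the constant matrix H = [[-10, -4, -2], [-4, -8, -2], [-2, -2, -8]].
Leading principal minors: -10, 64, -472.
Signs alternate −, +, − ⇒ H ≺ 0 ⇒ concave.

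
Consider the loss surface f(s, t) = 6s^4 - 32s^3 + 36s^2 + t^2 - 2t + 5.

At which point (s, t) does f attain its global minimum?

(3, 1)

f(s,t) separates as P(s) + Q(t) + 5, so its minimum is min P + min Q + 5.
P'(s) = 24s(s - 3)(s - 1) vanishes at s ∈ {0, 1, 3}; Q'(t) = 2(t - 1) vanishes at t ∈ {1}.
Local minima of P (where P''>0): P(0)=0, P(3)=-54. Local minima of Q: Q(1)=-1.
So the global minimum of f is P(3) + Q(1) + 5 = -54 − 1 + 5 = -50, attained at (3, 1).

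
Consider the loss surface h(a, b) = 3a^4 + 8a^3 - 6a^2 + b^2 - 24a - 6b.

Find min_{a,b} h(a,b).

h(a,b) separates as P(a) + Q(b), so its minimum is min P + min Q.
P'(a) = 12(a - 1)(a + 1)(a + 2) vanishes at a ∈ {-2, -1, 1}; Q'(b) = 2b - 6 vanishes at b ∈ {3}.
Local minima of P (where P''>0): P(-2)=8, P(1)=-19. Local minima of Q: Q(3)=-9.
So the global minimum of h is P(1) + Q(3) = -19 − 9 = -28, attained at (1, 3).

-28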